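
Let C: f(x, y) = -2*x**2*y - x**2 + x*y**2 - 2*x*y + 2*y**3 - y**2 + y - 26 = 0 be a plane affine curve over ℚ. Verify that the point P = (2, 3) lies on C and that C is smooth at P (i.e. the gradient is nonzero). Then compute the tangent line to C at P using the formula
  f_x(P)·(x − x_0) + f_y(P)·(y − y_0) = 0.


Tangent line at P: -25*x + 49*y - 97 = 0.

Step 1: f(2, 3) = 0, so P lies on C.
Step 2: partial derivatives
  f_x(x, y) = -4*x*y - 2*x + y**2 - 2*y, f_y(x, y) = -2*x**2 + 2*x*y - 2*x + 6*y**2 - 2*y + 1.
  f_x(P) = -25, f_y(P) = 49 (gradient nonzero, so P is smooth).
Step 3: tangent line at P: -25·(x − 2) + 49·(y − 3) = 0.
Expanding: -25*x + 49*y - 97 = 0.


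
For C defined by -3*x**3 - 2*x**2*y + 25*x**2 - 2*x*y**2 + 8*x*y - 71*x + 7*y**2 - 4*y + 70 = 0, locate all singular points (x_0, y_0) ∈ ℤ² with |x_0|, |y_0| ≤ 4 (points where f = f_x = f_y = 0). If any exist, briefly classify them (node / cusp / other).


Singular points: {(3, -1)}; classification: cusp.

Compute partial derivatives:
  f_x = -9*x**2 - 4*x*y + 50*x - 2*y**2 + 8*y - 71.
  f_y = -2*x**2 - 4*x*y + 8*x + 14*y - 4.
Scan x_0 ∈ {−4, ..., 4}. For each x_0, f_y(x_0, y) is a polynomial in y; find its integer roots y ∈ {−4, ..., 4}, then test f_x and f at those candidates.
  x = -4: f_y(-4, y) = 30*y - 68; no integer root y with |y| ≤ 4.
  x = -3: f_y(-3, y) = 26*y - 46; no integer root y with |y| ≤ 4.
  x = -2: f_y(-2, y) = 22*y - 28; no integer root y with |y| ≤ 4.
  x = -1: f_y(-1, y) = 18*y - 14; no integer root y with |y| ≤ 4.
  x = 0: f_y(0, y) = 14*y - 4; no integer root y with |y| ≤ 4.
  x = 1: f_y(1, y) = 10*y + 2; no integer root y with |y| ≤ 4.
  x = 2: f_y(2, y) = 6*y + 4; no integer root y with |y| ≤ 4.
  x = 3: f_y(3, y) = 2*y + 2; vanishes at y ∈ {-1}. (3, -1): f_x = 0, f = 0 — SINGULAR.
  x = 4: f_y(4, y) = -2*y - 4; vanishes at y ∈ {-2}. (4, -2): f_x = -7 ≠ 0.
Only singular point on the grid: (3, -1).
Classify: substitute x = 3 + u, y = -1 + v and expand: f = -3*u**3 - 2*u**2*v - 2*u*v**2 + v**2.
No constant or linear terms (consistent with a singular point). Quadratic part: v**2. Cubic part: -3*u**3 - 2*u**2*v - 2*u*v**2.
The quadratic part v**2 is a perfect square, so there is a single (double) tangent line v = 0, i.e. y = -1. Restricting the cubic part to that line (v = 0) leaves -3*u**3 ≠ 0, so f is not divisible by v and the branch is v² ≈ 3*u**3 to lowest order — this is a cusp.
Classification: cusp.


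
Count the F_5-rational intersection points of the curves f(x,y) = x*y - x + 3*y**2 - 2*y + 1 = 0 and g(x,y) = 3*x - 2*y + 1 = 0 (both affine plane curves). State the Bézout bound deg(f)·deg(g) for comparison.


Common zeros: {(1, 2)}; count = 1; Bézout bound = 2.

deg(f) = 2, deg(g) = 1, so Bézout bound = 2.
Scan x ∈ F_5. For each x, list the y ∈ F_5 with f(x, y) ≡ 0 and those with g(x, y) ≡ 0 (mod 5); the common zeros in that column are the intersection.
  x = 0: f ≡ 0 at y ∈ ∅; g ≡ 0 at y ∈ {3}; common: ∅.
  x = 1: f ≡ 0 at y ∈ {0, 2}; g ≡ 0 at y ∈ {2}; common: {2}.
  x = 2: f ≡ 0 at y ∈ ∅; g ≡ 0 at y ∈ {1}; common: ∅.
  x = 3: f ≡ 0 at y ∈ {4}; g ≡ 0 at y ∈ {0}; common: ∅.
  x = 4: f ≡ 0 at y ∈ {3}; g ≡ 0 at y ∈ {4}; common: ∅.
Collecting: common zeros = {(1, 2)}, so the count is 1.
Comparison with the Bézout bound: 1 ≤ 2 = deg(f)·deg(g), as expected for curves with no common component (the affine F_5-count falls short of the bound because intersections may lie at infinity, over extension fields, or carry multiplicity).


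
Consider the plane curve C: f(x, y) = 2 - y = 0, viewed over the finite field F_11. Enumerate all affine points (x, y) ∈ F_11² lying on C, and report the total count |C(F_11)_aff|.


Affine F_11-points: {(0, 2), (1, 2), (2, 2), (3, 2), (4, 2), (5, 2), (6, 2), (7, 2), (8, 2), (9, 2), (10, 2)}; count = 11.

For each of the 121 pairs (x, y) ∈ F_11², evaluate f(x, y) mod 11. Record the zeros.
  x = 0: [0↦2, 1↦1, 2↦0, 3↦10, 4↦9, 5↦8, 6↦7, 7↦6, 8↦5, 9↦4, 10↦3]  zeros at y ∈ {2}
  x = 1: [0↦2, 1↦1, 2↦0, 3↦10, 4↦9, 5↦8, 6↦7, 7↦6, 8↦5, 9↦4, 10↦3]  zeros at y ∈ {2}
  x = 2: [0↦2, 1↦1, 2↦0, 3↦10, 4↦9, 5↦8, 6↦7, 7↦6, 8↦5, 9↦4, 10↦3]  zeros at y ∈ {2}
  x = 3: [0↦2, 1↦1, 2↦0, 3↦10, 4↦9, 5↦8, 6↦7, 7↦6, 8↦5, 9↦4, 10↦3]  zeros at y ∈ {2}
  x = 4: [0↦2, 1↦1, 2↦0, 3↦10, 4↦9, 5↦8, 6↦7, 7↦6, 8↦5, 9↦4, 10↦3]  zeros at y ∈ {2}
  x = 5: [0↦2, 1↦1, 2↦0, 3↦10, 4↦9, 5↦8, 6↦7, 7↦6, 8↦5, 9↦4, 10↦3]  zeros at y ∈ {2}
  x = 6: [0↦2, 1↦1, 2↦0, 3↦10, 4↦9, 5↦8, 6↦7, 7↦6, 8↦5, 9↦4, 10↦3]  zeros at y ∈ {2}
  x = 7: [0↦2, 1↦1, 2↦0, 3↦10, 4↦9, 5↦8, 6↦7, 7↦6, 8↦5, 9↦4, 10↦3]  zeros at y ∈ {2}
  x = 8: [0↦2, 1↦1, 2↦0, 3↦10, 4↦9, 5↦8, 6↦7, 7↦6, 8↦5, 9↦4, 10↦3]  zeros at y ∈ {2}
  x = 9: [0↦2, 1↦1, 2↦0, 3↦10, 4↦9, 5↦8, 6↦7, 7↦6, 8↦5, 9↦4, 10↦3]  zeros at y ∈ {2}
  x = 10: [0↦2, 1↦1, 2↦0, 3↦10, 4↦9, 5↦8, 6↦7, 7↦6, 8↦5, 9↦4, 10↦3]  zeros at y ∈ {2}
Collecting zeros: affine points = {(0, 2), (1, 2), (2, 2), (3, 2), (4, 2), (5, 2), (6, 2), (7, 2), (8, 2), (9, 2), (10, 2)}.
Total count |C(F_11)_aff| = 11.


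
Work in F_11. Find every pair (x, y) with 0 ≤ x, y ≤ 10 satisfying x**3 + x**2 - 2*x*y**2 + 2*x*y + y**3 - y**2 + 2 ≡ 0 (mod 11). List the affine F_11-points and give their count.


Affine F_11-points: {(0, 10), (2, 9), (4, 5), (4, 6), (4, 9), (5, 3), (6, 7), (7, 6), (8, 2), (10, 6)}; count = 10.

For each of the 121 pairs (x, y) ∈ F_11², evaluate f(x, y) mod 11. Record the zeros.
  x = 0: [0↦2, 1↦2, 2↦6, 3↦9, 4↦6, 5↦3, 6↦6, 7↦10, 8↦10, 9↦1, 10↦0]  zeros at y ∈ {10}
  x = 1: [0↦4, 1↦4, 2↦4, 3↦10, 4↦6, 5↦9, 6↦3, 7↦5, 8↦10, 9↦2, 10↦9]  zeros at y ∈ ∅
  x = 2: [0↦3, 1↦3, 2↦10, 3↦8, 4↦3, 5↦1, 6↦8, 7↦8, 8↦7, 9↦0, 10↦4]  zeros at y ∈ {9}
  x = 3: [0↦5, 1↦5, 2↦8, 3↦9, 4↦3, 5↦7, 6↦5, 7↦3, 8↦7, 9↦1, 10↦2]  zeros at y ∈ ∅
  x = 4: [0↦5, 1↦5, 2↦4, 3↦8, 4↦1, 5↦0, 6↦0, 7↦7, 8↦5, 9↦0, 10↦9]  zeros at y ∈ {5, 6, 9}
  x = 5: [0↦9, 1↦9, 2↦4, 3↦0, 4↦3, 5↦8, 6↦10, 7↦4, 8↦7, 9↦3, 10↦9]  zeros at y ∈ {3}
  x = 6: [0↦1, 1↦1, 2↦3, 3↦2, 4↦4, 5↦4, 6↦8, 7↦0, 8↦8, 9↦5, 10↦8]  zeros at y ∈ {7}
  x = 7: [0↦9, 1↦9, 2↦7, 3↦9, 4↦10, 5↦5, 6↦0, 7↦1, 8↦3, 9↦1, 10↦1]  zeros at y ∈ {6}
  x = 8: [0↦6, 1↦6, 2↦0, 3↦5, 4↦5, 5↦6, 6↦3, 7↦2, 8↦9, 9↦8, 10↦5]  zeros at y ∈ {2}
  x = 9: [0↦9, 1↦9, 2↦10, 3↦7, 4↦6, 5↦2, 6↦1, 7↦9, 8↦10, 9↦10, 10↦4]  zeros at y ∈ ∅
  x = 10: [0↦2, 1↦2, 2↦10, 3↦10, 4↦8, 5↦10, 6↦0, 7↦6, 8↦1, 9↦2, 10↦4]  zeros at y ∈ {6}
Collecting zeros: affine points = {(0, 10), (2, 9), (4, 5), (4, 6), (4, 9), (5, 3), (6, 7), (7, 6), (8, 2), (10, 6)}.
Total count |C(F_11)_aff| = 10.


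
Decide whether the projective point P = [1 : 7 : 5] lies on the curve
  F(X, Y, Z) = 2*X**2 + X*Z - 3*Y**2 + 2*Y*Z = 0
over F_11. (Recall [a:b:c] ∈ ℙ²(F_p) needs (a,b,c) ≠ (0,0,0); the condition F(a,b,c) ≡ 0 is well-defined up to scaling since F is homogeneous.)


F(1,7,5) ≡ 7 (mod 11); P is NOT on the curve.

Evaluate F(1, 7, 5) term-by-term (mod 11).
  2*X**2 ↦ 2·1·1·1 = 2
  X*Z ↦ 1·1·1·5 = 5
  -3*Y**2 ↦ -3·1·49·1 = -147
  2*Y*Z ↦ 2·1·7·5 = 70
Sum: F(1, 7, 5) = (2) + (5) + (-147) + (70) = -70.
Reducing mod 11: -70 ≡ 7 (mod 11).
Since F(a, b, c) ≡ 7 ≠ 0 (mod 11), P does NOT lie on the curve.


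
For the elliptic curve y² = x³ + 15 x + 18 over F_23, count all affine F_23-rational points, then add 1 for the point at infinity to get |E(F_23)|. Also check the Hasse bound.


Affine points = {(0, 8), (0, 15), (4, 2), (4, 21), (6, 5), (6, 18), (7, 11), (7, 12), (8, 11), (8, 12), (9, 10), (9, 13), (10, 8), (10, 15), (13, 8), (13, 15), (18, 5), (18, 18), (19, 3), (19, 20), (21, 7), (21, 16), (22, 5), (22, 18)}; affine count = 24; |E(F_23)| = 25.

Discriminant check: Δ ∝ 4a³ + 27b² = 4·15³ + 27·18² = 4·3375 + 27·324 ≡ 7 (mod 23). Nonzero ⇒ E is nonsingular.
For each x ∈ F_23, compute rhs = x³ + 15·x + 18 mod 23, then count y ∈ F_23 with y² ≡ rhs.
  x = 0: rhs = 18, matching y values: 8, 15 (2 points).
  x = 1: rhs = 11, matching y values: none (0 points).
  x = 2: rhs = 10, matching y values: none (0 points).
  x = 3: rhs = 21, matching y values: none (0 points).
  x = 4: rhs = 4, matching y values: 2, 21 (2 points).
  x = 5: rhs = 11, matching y values: none (0 points).
  x = 6: rhs = 2, matching y values: 5, 18 (2 points).
  x = 7: rhs = 6, matching y values: 11, 12 (2 points).
  x = 8: rhs = 6, matching y values: 11, 12 (2 points).
  x = 9: rhs = 8, matching y values: 10, 13 (2 points).
  x = 10: rhs = 18, matching y values: 8, 15 (2 points).
  x = 11: rhs = 19, matching y values: none (0 points).
  x = 12: rhs = 17, matching y values: none (0 points).
  x = 13: rhs = 18, matching y values: 8, 15 (2 points).
  x = 14: rhs = 5, matching y values: none (0 points).
  x = 15: rhs = 7, matching y values: none (0 points).
  x = 16: rhs = 7, matching y values: none (0 points).
  x = 17: rhs = 11, matching y values: none (0 points).
  x = 18: rhs = 2, matching y values: 5, 18 (2 points).
  x = 19: rhs = 9, matching y values: 3, 20 (2 points).
  x = 20: rhs = 15, matching y values: none (0 points).
  x = 21: rhs = 3, matching y values: 7, 16 (2 points).
  x = 22: rhs = 2, matching y values: 5, 18 (2 points).
Total affine count: 24.
Full point count |E(F_23)| = 24 + 1 = 25.
Hasse bound: |25 − (23+1)| = |1| = 1 ≤ 2√23 ≈ 9.5917 ✓.


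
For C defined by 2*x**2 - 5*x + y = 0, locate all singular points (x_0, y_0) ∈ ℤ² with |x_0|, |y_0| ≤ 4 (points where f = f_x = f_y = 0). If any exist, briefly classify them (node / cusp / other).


No singular points in the scanned grid; C is smooth there.

Compute partial derivatives:
  f_x = 4*x - 5.
  f_y = 1.
f_y = 1 is a nonzero constant, so f_y never vanishes: no point (x, y) can satisfy f = f_x = f_y = 0. In particular no (x, y) ∈ {−4, ..., 4}² is singular; the curve is smooth.


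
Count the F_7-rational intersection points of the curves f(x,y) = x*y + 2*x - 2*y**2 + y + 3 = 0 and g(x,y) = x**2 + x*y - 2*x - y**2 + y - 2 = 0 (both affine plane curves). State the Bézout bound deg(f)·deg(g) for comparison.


Common zeros: ∅; count = 0; Bézout bound = 4.

deg(f) = 2, deg(g) = 2, so Bézout bound = 4.
Scan x ∈ F_7. For each x, list the y ∈ F_7 with f(x, y) ≡ 0 and those with g(x, y) ≡ 0 (mod 7); the common zeros in that column are the intersection.
  x = 0: f ≡ 0 at y ∈ {5, 6}; g ≡ 0 at y ∈ {4}; common: ∅.
  x = 1: f ≡ 0 at y ∈ {3, 5}; g ≡ 0 at y ∈ ∅; common: ∅.
  x = 2: f ≡ 0 at y ∈ {0, 5}; g ≡ 0 at y ∈ {1, 2}; common: ∅.
  x = 3: f ≡ 0 at y ∈ {4, 5}; g ≡ 0 at y ∈ ∅; common: ∅.
  x = 4: f ≡ 0 at y ∈ {1, 5}; g ≡ 0 at y ∈ {6}; common: ∅.
  x = 5: f ≡ 0 at y ∈ {5}; g ≡ 0 at y ∈ {2, 4}; common: ∅.
  x = 6: f ≡ 0 at y ∈ {2, 5}; g ≡ 0 at y ∈ {1, 6}; common: ∅.
Collecting: common zeros = ∅, so the count is 0.
Comparison with the Bézout bound: 0 ≤ 4 = deg(f)·deg(g), as expected for curves with no common component (the affine F_7-count falls short of the bound because intersections may lie at infinity, over extension fields, or carry multiplicity).


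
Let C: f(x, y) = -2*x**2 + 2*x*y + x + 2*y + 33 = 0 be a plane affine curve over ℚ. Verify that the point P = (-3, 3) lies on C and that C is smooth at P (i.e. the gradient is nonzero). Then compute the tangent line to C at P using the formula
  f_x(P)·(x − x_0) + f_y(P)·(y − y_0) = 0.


Tangent line at P: 19*x - 4*y + 69 = 0.

Step 1: f(-3, 3) = 0, so P lies on C.
Step 2: partial derivatives
  f_x(x, y) = -4*x + 2*y + 1, f_y(x, y) = 2*x + 2.
  f_x(P) = 19, f_y(P) = -4 (gradient nonzero, so P is smooth).
Step 3: tangent line at P: 19·(x − -3) + -4·(y − 3) = 0.
Expanding: 19*x - 4*y + 69 = 0.


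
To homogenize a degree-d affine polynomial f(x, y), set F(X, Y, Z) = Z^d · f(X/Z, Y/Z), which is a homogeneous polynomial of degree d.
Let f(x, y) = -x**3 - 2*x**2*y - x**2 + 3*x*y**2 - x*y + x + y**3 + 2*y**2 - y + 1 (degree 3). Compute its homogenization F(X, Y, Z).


F(X, Y, Z) = -X**3 - 2*X**2*Y - X**2*Z + 3*X*Y**2 - X*Y*Z + X*Z**2 + Y**3 + 2*Y**2*Z - Y*Z**2 + Z**3

deg(f) = 3.
Substitute x = X/Z, y = Y/Z into f, then multiply by Z^3.
  monomial -1·x^3·y^0 ↦ -1·X^3·Y^0·Z^0.
  monomial -2·x^2·y^1 ↦ -2·X^2·Y^1·Z^0.
  monomial -1·x^2·y^0 ↦ -1·X^2·Y^0·Z^1.
  monomial 3·x^1·y^2 ↦ 3·X^1·Y^2·Z^0.
  monomial -1·x^1·y^1 ↦ -1·X^1·Y^1·Z^1.
  monomial 1·x^1·y^0 ↦ 1·X^1·Y^0·Z^2.
  monomial 1·x^0·y^3 ↦ 1·X^0·Y^3·Z^0.
  monomial 2·x^0·y^2 ↦ 2·X^0·Y^2·Z^1.
  monomial -1·x^0·y^1 ↦ -1·X^0·Y^1·Z^2.
  monomial 1·x^0·y^0 ↦ 1·X^0·Y^0·Z^3.
Collecting: F(X, Y, Z) = -X**3 - 2*X**2*Y - X**2*Z + 3*X*Y**2 - X*Y*Z + X*Z**2 + Y**3 + 2*Y**2*Z - Y*Z**2 + Z**3.


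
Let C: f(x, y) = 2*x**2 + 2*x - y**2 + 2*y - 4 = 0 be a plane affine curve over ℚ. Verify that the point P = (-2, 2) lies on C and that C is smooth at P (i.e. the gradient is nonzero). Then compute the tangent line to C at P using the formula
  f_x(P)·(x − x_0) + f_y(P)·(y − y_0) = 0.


Tangent line at P: -6*x - 2*y - 8 = 0.

Step 1: f(-2, 2) = 0, so P lies on C.
Step 2: partial derivatives
  f_x(x, y) = 4*x + 2, f_y(x, y) = 2 - 2*y.
  f_x(P) = -6, f_y(P) = -2 (gradient nonzero, so P is smooth).
Step 3: tangent line at P: -6·(x − -2) + -2·(y − 2) = 0.
Expanding: -6*x - 2*y - 8 = 0.


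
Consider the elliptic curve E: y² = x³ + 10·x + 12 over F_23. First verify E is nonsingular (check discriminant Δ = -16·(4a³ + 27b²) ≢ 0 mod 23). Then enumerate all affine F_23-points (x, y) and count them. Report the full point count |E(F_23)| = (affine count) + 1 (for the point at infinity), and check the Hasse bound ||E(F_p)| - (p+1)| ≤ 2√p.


Affine points = {(0, 9), (0, 14), (1, 0), (3, 0), (4, 1), (4, 22), (5, 7), (5, 16), (6, 9), (6, 14), (8, 11), (8, 12), (9, 7), (9, 16), (10, 10), (10, 13), (11, 2), (11, 21), (13, 4), (13, 19), (15, 8), (15, 15), (16, 6), (16, 17), (17, 9), (17, 14), (19, 0), (20, 1), (20, 22), (22, 1), (22, 22)}; affine count = 31; |E(F_23)| = 32.

Discriminant check: Δ ∝ 4a³ + 27b² = 4·10³ + 27·12² = 4·1000 + 27·144 ≡ 22 (mod 23). Nonzero ⇒ E is nonsingular.
For each x ∈ F_23, compute rhs = x³ + 10·x + 12 mod 23, then count y ∈ F_23 with y² ≡ rhs.
  x = 0: rhs = 12, matching y values: 9, 14 (2 points).
  x = 1: rhs = 0, matching y values: 0 (1 points).
  x = 2: rhs = 17, matching y values: none (0 points).
  x = 3: rhs = 0, matching y values: 0 (1 points).
  x = 4: rhs = 1, matching y values: 1, 22 (2 points).
  x = 5: rhs = 3, matching y values: 7, 16 (2 points).
  x = 6: rhs = 12, matching y values: 9, 14 (2 points).
  x = 7: rhs = 11, matching y values: none (0 points).
  x = 8: rhs = 6, matching y values: 11, 12 (2 points).
  x = 9: rhs = 3, matching y values: 7, 16 (2 points).
  x = 10: rhs = 8, matching y values: 10, 13 (2 points).
  x = 11: rhs = 4, matching y values: 2, 21 (2 points).
  x = 12: rhs = 20, matching y values: none (0 points).
  x = 13: rhs = 16, matching y values: 4, 19 (2 points).
  x = 14: rhs = 21, matching y values: none (0 points).
  x = 15: rhs = 18, matching y values: 8, 15 (2 points).
  x = 16: rhs = 13, matching y values: 6, 17 (2 points).
  x = 17: rhs = 12, matching y values: 9, 14 (2 points).
  x = 18: rhs = 21, matching y values: none (0 points).
  x = 19: rhs = 0, matching y values: 0 (1 points).
  x = 20: rhs = 1, matching y values: 1, 22 (2 points).
  x = 21: rhs = 7, matching y values: none (0 points).
  x = 22: rhs = 1, matching y values: 1, 22 (2 points).
Total affine count: 31.
Full point count |E(F_23)| = 31 + 1 = 32.
Hasse bound: |32 − (23+1)| = |8| = 8 ≤ 2√23 ≈ 9.5917 ✓.


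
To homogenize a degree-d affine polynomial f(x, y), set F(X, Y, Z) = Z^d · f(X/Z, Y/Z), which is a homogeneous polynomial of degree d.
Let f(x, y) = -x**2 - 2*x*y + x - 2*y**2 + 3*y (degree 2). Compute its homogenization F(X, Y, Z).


F(X, Y, Z) = -X**2 - 2*X*Y + X*Z - 2*Y**2 + 3*Y*Z

deg(f) = 2.
Substitute x = X/Z, y = Y/Z into f, then multiply by Z^2.
  monomial -1·x^2·y^0 ↦ -1·X^2·Y^0·Z^0.
  monomial -2·x^1·y^1 ↦ -2·X^1·Y^1·Z^0.
  monomial 1·x^1·y^0 ↦ 1·X^1·Y^0·Z^1.
  monomial -2·x^0·y^2 ↦ -2·X^0·Y^2·Z^0.
  monomial 3·x^0·y^1 ↦ 3·X^0·Y^1·Z^1.
Collecting: F(X, Y, Z) = -X**2 - 2*X*Y + X*Z - 2*Y**2 + 3*Y*Z.


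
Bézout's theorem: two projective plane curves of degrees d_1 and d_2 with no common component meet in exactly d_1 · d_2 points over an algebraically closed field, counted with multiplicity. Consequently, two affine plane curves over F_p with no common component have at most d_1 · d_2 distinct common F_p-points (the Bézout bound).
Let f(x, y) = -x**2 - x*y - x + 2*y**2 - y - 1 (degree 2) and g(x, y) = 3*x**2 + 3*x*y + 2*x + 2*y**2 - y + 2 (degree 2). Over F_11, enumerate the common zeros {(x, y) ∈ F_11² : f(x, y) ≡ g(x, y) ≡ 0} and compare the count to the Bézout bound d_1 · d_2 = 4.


Common zeros: ∅; count = 0; Bézout bound = 4.

deg(f) = 2, deg(g) = 2, so Bézout bound = 4.
Scan x ∈ F_11. For each x, list the y ∈ F_11 with f(x, y) ≡ 0 and those with g(x, y) ≡ 0 (mod 11); the common zeros in that column are the intersection.
  x = 0: f ≡ 0 at y ∈ {1, 5}; g ≡ 0 at y ∈ ∅; common: ∅.
  x = 1: f ≡ 0 at y ∈ ∅; g ≡ 0 at y ∈ {1, 9}; common: ∅.
  x = 2: f ≡ 0 at y ∈ ∅; g ≡ 0 at y ∈ ∅; common: ∅.
  x = 3: f ≡ 0 at y ∈ ∅; g ≡ 0 at y ∈ {3, 4}; common: ∅.
  x = 4: f ≡ 0 at y ∈ ∅; g ≡ 0 at y ∈ {2, 9}; common: ∅.
  x = 5: f ≡ 0 at y ∈ {5, 9}; g ≡ 0 at y ∈ ∅; common: ∅.
  x = 6: f ≡ 0 at y ∈ ∅; g ≡ 0 at y ∈ ∅; common: ∅.
  x = 7: f ≡ 0 at y ∈ {6, 9}; g ≡ 0 at y ∈ {4, 8}; common: ∅.
  x = 8: f ≡ 0 at y ∈ {4, 6}; g ≡ 0 at y ∈ {2, 3}; common: ∅.
  x = 9: f ≡ 0 at y ∈ {1, 4}; g ≡ 0 at y ∈ ∅; common: ∅.
  x = 10: f ≡ 0 at y ∈ ∅; g ≡ 0 at y ∈ {5, 8}; common: ∅.
Collecting: common zeros = ∅, so the count is 0.
Comparison with the Bézout bound: 0 ≤ 4 = deg(f)·deg(g), as expected for curves with no common component (the affine F_11-count falls short of the bound because intersections may lie at infinity, over extension fields, or carry multiplicity).


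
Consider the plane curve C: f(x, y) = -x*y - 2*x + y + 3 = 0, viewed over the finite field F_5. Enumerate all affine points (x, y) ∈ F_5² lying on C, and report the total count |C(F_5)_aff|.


Affine F_5-points: {(0, 2), (2, 4), (3, 1), (4, 0)}; count = 4.

For each of the 25 pairs (x, y) ∈ F_5², evaluate f(x, y) mod 5. Record the zeros.
  x = 0: [0↦3, 1↦4, 2↦0, 3↦1, 4↦2]  zeros at y ∈ {2}
  x = 1: [0↦1, 1↦1, 2↦1, 3↦1, 4↦1]  zeros at y ∈ ∅
  x = 2: [0↦4, 1↦3, 2↦2, 3↦1, 4↦0]  zeros at y ∈ {4}
  x = 3: [0↦2, 1↦0, 2↦3, 3↦1, 4↦4]  zeros at y ∈ {1}
  x = 4: [0↦0, 1↦2, 2↦4, 3↦1, 4↦3]  zeros at y ∈ {0}
Collecting zeros: affine points = {(0, 2), (2, 4), (3, 1), (4, 0)}.
Total count |C(F_5)_aff| = 4.


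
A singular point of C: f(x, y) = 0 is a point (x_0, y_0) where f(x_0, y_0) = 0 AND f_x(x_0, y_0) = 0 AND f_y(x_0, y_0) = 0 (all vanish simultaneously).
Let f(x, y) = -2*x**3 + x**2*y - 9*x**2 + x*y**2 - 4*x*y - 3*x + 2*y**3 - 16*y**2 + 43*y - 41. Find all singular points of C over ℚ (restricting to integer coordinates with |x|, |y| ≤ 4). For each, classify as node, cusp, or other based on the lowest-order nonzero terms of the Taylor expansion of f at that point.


Singular points: {(-1, 3)}; classification: cusp.

Compute partial derivatives:
  f_x = -6*x**2 + 2*x*y - 18*x + y**2 - 4*y - 3.
  f_y = x**2 + 2*x*y - 4*x + 6*y**2 - 32*y + 43.
Scan x_0 ∈ {−4, ..., 4}. For each x_0, f_y(x_0, y) is a polynomial in y; find its integer roots y ∈ {−4, ..., 4}, then test f_x and f at those candidates.
  x = -4: f_y(-4, y) = 6*y**2 - 40*y + 75; no integer root y with |y| ≤ 4.
  x = -3: f_y(-3, y) = 6*y**2 - 38*y + 64; no integer root y with |y| ≤ 4.
  x = -2: f_y(-2, y) = 6*y**2 - 36*y + 55; no integer root y with |y| ≤ 4.
  x = -1: f_y(-1, y) = 6*y**2 - 34*y + 48; vanishes at y ∈ {3}. (-1, 3): f_x = 0, f = 0 — SINGULAR.
  x = 0: f_y(0, y) = 6*y**2 - 32*y + 43; no integer root y with |y| ≤ 4.
  x = 1: f_y(1, y) = 6*y**2 - 30*y + 40; no integer root y with |y| ≤ 4.
  x = 2: f_y(2, y) = 6*y**2 - 28*y + 39; no integer root y with |y| ≤ 4.
  x = 3: f_y(3, y) = 6*y**2 - 26*y + 40; no integer root y with |y| ≤ 4.
  x = 4: f_y(4, y) = 6*y**2 - 24*y + 43; no integer root y with |y| ≤ 4.
Only singular point on the grid: (-1, 3).
Classify: substitute x = -1 + u, y = 3 + v and expand: f = -2*u**3 + u**2*v + u*v**2 + 2*v**3 + v**2.
No constant or linear terms (consistent with a singular point). Quadratic part: v**2. Cubic part: -2*u**3 + u**2*v + u*v**2 + 2*v**3.
The quadratic part v**2 is a perfect square, so there is a single (double) tangent line v = 0, i.e. y = 3. Restricting the cubic part to that line (v = 0) leaves -2*u**3 ≠ 0, so f is not divisible by v and the branch is v² ≈ 2*u**3 to lowest order — this is a cusp.
Classification: cusp.


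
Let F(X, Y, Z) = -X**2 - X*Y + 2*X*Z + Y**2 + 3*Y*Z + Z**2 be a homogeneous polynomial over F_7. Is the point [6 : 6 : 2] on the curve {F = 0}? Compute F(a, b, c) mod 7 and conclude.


F(6,6,2) ≡ 0 (mod 7); P is on the curve.

Evaluate F(6, 6, 2) term-by-term (mod 7).
  -X**2 ↦ -1·36·1·1 = -36
  -X*Y ↦ -1·6·6·1 = -36
  2*X*Z ↦ 2·6·1·2 = 24
  Y**2 ↦ 1·1·36·1 = 36
  3*Y*Z ↦ 3·1·6·2 = 36
  Z**2 ↦ 1·1·1·4 = 4
Sum: F(6, 6, 2) = (-36) + (-36) + (24) + (36) + (36) + (4) = 28.
Reducing mod 7: 28 ≡ 0 (mod 7).
Since F(a, b, c) ≡ 0 (mod 7), P lies on the curve.


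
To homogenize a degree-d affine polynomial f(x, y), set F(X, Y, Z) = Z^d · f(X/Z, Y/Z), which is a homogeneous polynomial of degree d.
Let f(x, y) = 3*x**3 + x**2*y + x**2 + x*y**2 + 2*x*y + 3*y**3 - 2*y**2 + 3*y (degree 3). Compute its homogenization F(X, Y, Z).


F(X, Y, Z) = 3*X**3 + X**2*Y + X**2*Z + X*Y**2 + 2*X*Y*Z + 3*Y**3 - 2*Y**2*Z + 3*Y*Z**2

deg(f) = 3.
Substitute x = X/Z, y = Y/Z into f, then multiply by Z^3.
  monomial 3·x^3·y^0 ↦ 3·X^3·Y^0·Z^0.
  monomial 1·x^2·y^1 ↦ 1·X^2·Y^1·Z^0.
  monomial 1·x^2·y^0 ↦ 1·X^2·Y^0·Z^1.
  monomial 1·x^1·y^2 ↦ 1·X^1·Y^2·Z^0.
  monomial 2·x^1·y^1 ↦ 2·X^1·Y^1·Z^1.
  monomial 3·x^0·y^3 ↦ 3·X^0·Y^3·Z^0.
  monomial -2·x^0·y^2 ↦ -2·X^0·Y^2·Z^1.
  monomial 3·x^0·y^1 ↦ 3·X^0·Y^1·Z^2.
Collecting: F(X, Y, Z) = 3*X**3 + X**2*Y + X**2*Z + X*Y**2 + 2*X*Y*Z + 3*Y**3 - 2*Y**2*Z + 3*Y*Z**2.


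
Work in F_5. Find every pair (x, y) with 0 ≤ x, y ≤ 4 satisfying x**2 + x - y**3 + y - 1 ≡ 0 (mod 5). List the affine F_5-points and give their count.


Affine F_5-points: {(0, 3), (1, 2), (2, 0), (2, 1), (2, 4), (3, 2), (4, 3)}; count = 7.

For each of the 25 pairs (x, y) ∈ F_5², evaluate f(x, y) mod 5. Record the zeros.
  x = 0: [0↦4, 1↦4, 2↦3, 3↦0, 4↦4]  zeros at y ∈ {3}
  x = 1: [0↦1, 1↦1, 2↦0, 3↦2, 4↦1]  zeros at y ∈ {2}
  x = 2: [0↦0, 1↦0, 2↦4, 3↦1, 4↦0]  zeros at y ∈ {0, 1, 4}
  x = 3: [0↦1, 1↦1, 2↦0, 3↦2, 4↦1]  zeros at y ∈ {2}
  x = 4: [0↦4, 1↦4, 2↦3, 3↦0, 4↦4]  zeros at y ∈ {3}
Collecting zeros: affine points = {(0, 3), (1, 2), (2, 0), (2, 1), (2, 4), (3, 2), (4, 3)}.
Total count |C(F_5)_aff| = 7.


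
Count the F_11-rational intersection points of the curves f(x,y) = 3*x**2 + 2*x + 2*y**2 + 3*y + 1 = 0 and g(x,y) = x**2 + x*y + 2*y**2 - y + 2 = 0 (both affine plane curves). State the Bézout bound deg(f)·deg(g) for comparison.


Common zeros: {(3, 10), (8, 0)}; count = 2; Bézout bound = 4.

deg(f) = 2, deg(g) = 2, so Bézout bound = 4.
Scan x ∈ F_11. For each x, list the y ∈ F_11 with f(x, y) ≡ 0 and those with g(x, y) ≡ 0 (mod 11); the common zeros in that column are the intersection.
  x = 0: f ≡ 0 at y ∈ {5, 10}; g ≡ 0 at y ∈ ∅; common: ∅.
  x = 1: f ≡ 0 at y ∈ {1, 3}; g ≡ 0 at y ∈ {2, 9}; common: ∅.
  x = 2: f ≡ 0 at y ∈ {1, 3}; g ≡ 0 at y ∈ ∅; common: ∅.
  x = 3: f ≡ 0 at y ∈ {5, 10}; g ≡ 0 at y ∈ {0, 10}; common: {10}.
  x = 4: f ≡ 0 at y ∈ {7, 8}; g ≡ 0 at y ∈ ∅; common: ∅.
  x = 5: f ≡ 0 at y ∈ {6, 9}; g ≡ 0 at y ∈ {1, 8}; common: ∅.
  x = 6: f ≡ 0 at y ∈ {0, 4}; g ≡ 0 at y ∈ ∅; common: ∅.
  x = 7: f ≡ 0 at y ∈ {2}; g ≡ 0 at y ∈ ∅; common: ∅.
  x = 8: f ≡ 0 at y ∈ {0, 4}; g ≡ 0 at y ∈ {0, 2}; common: {0}.
  x = 9: f ≡ 0 at y ∈ {6, 9}; g ≡ 0 at y ∈ {8, 10}; common: ∅.
  x = 10: f ≡ 0 at y ∈ {7, 8}; g ≡ 0 at y ∈ ∅; common: ∅.
Collecting: common zeros = {(3, 10), (8, 0)}, so the count is 2.
Comparison with the Bézout bound: 2 ≤ 4 = deg(f)·deg(g), as expected for curves with no common component (the affine F_11-count falls short of the bound because intersections may lie at infinity, over extension fields, or carry multiplicity).


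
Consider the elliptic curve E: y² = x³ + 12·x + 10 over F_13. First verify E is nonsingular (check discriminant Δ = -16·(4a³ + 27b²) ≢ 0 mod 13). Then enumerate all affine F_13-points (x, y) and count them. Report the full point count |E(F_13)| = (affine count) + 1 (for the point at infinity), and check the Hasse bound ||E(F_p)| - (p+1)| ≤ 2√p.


Affine points = {(0, 6), (0, 7), (1, 6), (1, 7), (2, 4), (2, 9), (5, 0), (6, 5), (6, 8), (10, 5), (10, 8), (11, 2), (11, 11), (12, 6), (12, 7)}; affine count = 15; |E(F_13)| = 16.

Discriminant check: Δ ∝ 4a³ + 27b² = 4·12³ + 27·10² = 4·1728 + 27·100 ≡ 5 (mod 13). Nonzero ⇒ E is nonsingular.
For each x ∈ F_13, compute rhs = x³ + 12·x + 10 mod 13, then count y ∈ F_13 with y² ≡ rhs.
  x = 0: rhs = 10, matching y values: 6, 7 (2 points).
  x = 1: rhs = 10, matching y values: 6, 7 (2 points).
  x = 2: rhs = 3, matching y values: 4, 9 (2 points).
  x = 3: rhs = 8, matching y values: none (0 points).
  x = 4: rhs = 5, matching y values: none (0 points).
  x = 5: rhs = 0, matching y values: 0 (1 points).
  x = 6: rhs = 12, matching y values: 5, 8 (2 points).
  x = 7: rhs = 8, matching y values: none (0 points).
  x = 8: rhs = 7, matching y values: none (0 points).
  x = 9: rhs = 2, matching y values: none (0 points).
  x = 10: rhs = 12, matching y values: 5, 8 (2 points).
  x = 11: rhs = 4, matching y values: 2, 11 (2 points).
  x = 12: rhs = 10, matching y values: 6, 7 (2 points).
Total affine count: 15.
Full point count |E(F_13)| = 15 + 1 = 16.
Hasse bound: |16 − (13+1)| = |2| = 2 ≤ 2√13 ≈ 7.2111 ✓.


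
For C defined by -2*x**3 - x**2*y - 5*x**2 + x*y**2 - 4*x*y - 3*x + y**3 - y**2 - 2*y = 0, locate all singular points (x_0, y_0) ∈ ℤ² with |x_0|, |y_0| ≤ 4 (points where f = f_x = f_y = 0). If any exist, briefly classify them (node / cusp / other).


Singular points: {(-1, 1)}; classification: cusp.

Compute partial derivatives:
  f_x = -6*x**2 - 2*x*y - 10*x + y**2 - 4*y - 3.
  f_y = -x**2 + 2*x*y - 4*x + 3*y**2 - 2*y - 2.
Scan x_0 ∈ {−4, ..., 4}. For each x_0, f_y(x_0, y) is a polynomial in y; find its integer roots y ∈ {−4, ..., 4}, then test f_x and f at those candidates.
  x = -4: f_y(-4, y) = 3*y**2 - 10*y - 2; no integer root y with |y| ≤ 4.
  x = -3: f_y(-3, y) = 3*y**2 - 8*y + 1; no integer root y with |y| ≤ 4.
  x = -2: f_y(-2, y) = 3*y**2 - 6*y + 2; no integer root y with |y| ≤ 4.
  x = -1: f_y(-1, y) = 3*y**2 - 4*y + 1; vanishes at y ∈ {1}. (-1, 1): f_x = 0, f = 0 — SINGULAR.
  x = 0: f_y(0, y) = 3*y**2 - 2*y - 2; no integer root y with |y| ≤ 4.
  x = 1: f_y(1, y) = 3*y**2 - 7; no integer root y with |y| ≤ 4.
  x = 2: f_y(2, y) = 3*y**2 + 2*y - 14; no integer root y with |y| ≤ 4.
  x = 3: f_y(3, y) = 3*y**2 + 4*y - 23; no integer root y with |y| ≤ 4.
  x = 4: f_y(4, y) = 3*y**2 + 6*y - 34; no integer root y with |y| ≤ 4.
Only singular point on the grid: (-1, 1).
Classify: substitute x = -1 + u, y = 1 + v and expand: f = -2*u**3 - u**2*v + u*v**2 + v**3 + v**2.
No constant or linear terms (consistent with a singular point). Quadratic part: v**2. Cubic part: -2*u**3 - u**2*v + u*v**2 + v**3.
The quadratic part v**2 is a perfect square, so there is a single (double) tangent line v = 0, i.e. y = 1. Restricting the cubic part to that line (v = 0) leaves -2*u**3 ≠ 0, so f is not divisible by v and the branch is v² ≈ 2*u**3 to lowest order — this is a cusp.
Classification: cusp.


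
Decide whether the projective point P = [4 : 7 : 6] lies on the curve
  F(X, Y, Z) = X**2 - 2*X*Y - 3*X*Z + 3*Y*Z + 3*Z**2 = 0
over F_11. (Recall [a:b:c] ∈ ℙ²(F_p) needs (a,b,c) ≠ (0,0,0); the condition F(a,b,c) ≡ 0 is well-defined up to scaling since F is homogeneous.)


F(4,7,6) ≡ 1 (mod 11); P is NOT on the curve.

Evaluate F(4, 7, 6) term-by-term (mod 11).
  X**2 ↦ 1·16·1·1 = 16
  -2*X*Y ↦ -2·4·7·1 = -56
  -3*X*Z ↦ -3·4·1·6 = -72
  3*Y*Z ↦ 3·1·7·6 = 126
  3*Z**2 ↦ 3·1·1·36 = 108
Sum: F(4, 7, 6) = (16) + (-56) + (-72) + (126) + (108) = 122.
Reducing mod 11: 122 ≡ 1 (mod 11).
Since F(a, b, c) ≡ 1 ≠ 0 (mod 11), P does NOT lie on the curve.


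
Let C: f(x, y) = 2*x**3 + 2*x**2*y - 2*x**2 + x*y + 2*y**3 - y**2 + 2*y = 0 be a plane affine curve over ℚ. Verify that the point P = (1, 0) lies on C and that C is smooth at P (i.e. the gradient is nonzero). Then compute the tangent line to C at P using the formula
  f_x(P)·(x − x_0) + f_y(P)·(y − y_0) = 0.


Tangent line at P: 2*x + 5*y - 2 = 0.

Step 1: f(1, 0) = 0, so P lies on C.
Step 2: partial derivatives
  f_x(x, y) = 6*x**2 + 4*x*y - 4*x + y, f_y(x, y) = 2*x**2 + x + 6*y**2 - 2*y + 2.
  f_x(P) = 2, f_y(P) = 5 (gradient nonzero, so P is smooth).
Step 3: tangent line at P: 2·(x − 1) + 5·(y − 0) = 0.
Expanding: 2*x + 5*y - 2 = 0.


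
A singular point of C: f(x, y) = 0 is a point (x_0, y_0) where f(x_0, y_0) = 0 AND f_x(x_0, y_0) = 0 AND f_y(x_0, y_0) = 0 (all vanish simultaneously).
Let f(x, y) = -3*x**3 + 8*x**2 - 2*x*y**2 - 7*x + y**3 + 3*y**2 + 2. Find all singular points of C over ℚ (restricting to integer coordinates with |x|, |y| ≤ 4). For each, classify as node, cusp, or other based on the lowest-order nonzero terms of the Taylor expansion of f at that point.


Singular points: {(1, 0)}; classification: node.

Compute partial derivatives:
  f_x = -9*x**2 + 16*x - 2*y**2 - 7.
  f_y = -4*x*y + 3*y**2 + 6*y.
Scan x_0 ∈ {−4, ..., 4}. For each x_0, f_y(x_0, y) is a polynomial in y; find its integer roots y ∈ {−4, ..., 4}, then test f_x and f at those candidates.
  x = -4: f_y(-4, y) = 3*y**2 + 22*y; vanishes at y ∈ {0}. (-4, 0): f_x = -215 ≠ 0.
  x = -3: f_y(-3, y) = 3*y**2 + 18*y; vanishes at y ∈ {0}. (-3, 0): f_x = -136 ≠ 0.
  x = -2: f_y(-2, y) = 3*y**2 + 14*y; vanishes at y ∈ {0}. (-2, 0): f_x = -75 ≠ 0.
  x = -1: f_y(-1, y) = 3*y**2 + 10*y; vanishes at y ∈ {0}. (-1, 0): f_x = -32 ≠ 0.
  x = 0: f_y(0, y) = 3*y**2 + 6*y; vanishes at y ∈ {-2, 0}. (0, -2): f_x = -15 ≠ 0; (0, 0): f_x = -7 ≠ 0.
  x = 1: f_y(1, y) = 3*y**2 + 2*y; vanishes at y ∈ {0}. (1, 0): f_x = 0, f = 0 — SINGULAR.
  x = 2: f_y(2, y) = 3*y**2 - 2*y; vanishes at y ∈ {0}. (2, 0): f_x = -11 ≠ 0.
  x = 3: f_y(3, y) = 3*y**2 - 6*y; vanishes at y ∈ {0, 2}. (3, 0): f_x = -40 ≠ 0; (3, 2): f_x = -48 ≠ 0.
  x = 4: f_y(4, y) = 3*y**2 - 10*y; vanishes at y ∈ {0}. (4, 0): f_x = -87 ≠ 0.
Only singular point on the grid: (1, 0).
Classify: substitute x = 1 + u, y = 0 + v and expand: f = -3*u**3 - u**2 - 2*u*v**2 + v**3 + v**2.
No constant or linear terms (consistent with a singular point). Quadratic part: -u**2 + v**2. Cubic part: -3*u**3 - 2*u*v**2 + v**3.
The quadratic part v**2 - u**2 = (v − u)(v + u) splits into two distinct linear factors, so there are two distinct tangent lines y − 0 = ±(x − 1) — this is a node (ordinary double point).
Classification: node.


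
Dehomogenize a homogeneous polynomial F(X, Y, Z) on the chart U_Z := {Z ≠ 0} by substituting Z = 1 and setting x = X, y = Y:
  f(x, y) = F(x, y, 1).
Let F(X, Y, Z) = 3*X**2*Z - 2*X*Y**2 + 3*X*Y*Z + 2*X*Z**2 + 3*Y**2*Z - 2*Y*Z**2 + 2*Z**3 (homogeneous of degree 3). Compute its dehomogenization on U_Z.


f(x, y) = 3*x**2 - 2*x*y**2 + 3*x*y + 2*x + 3*y**2 - 2*y + 2

On U_Z we set Z = 1. Each monomial c·X^i·Y^j·Z^k in F becomes c·x^i·y^j·1^k = c·x^i·y^j.
Substituting Z = 1: F(X, Y, 1) = 3*x**2 - 2*x*y**2 + 3*x*y + 2*x + 3*y**2 - 2*y + 2.
Note: deg(f) ≤ deg(F) = 3; strict inequality happens when F is divisible by Z (lost terms).


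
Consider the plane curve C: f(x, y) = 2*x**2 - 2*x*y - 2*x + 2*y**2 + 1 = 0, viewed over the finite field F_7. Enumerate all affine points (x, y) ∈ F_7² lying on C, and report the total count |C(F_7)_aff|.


Affine F_7-points: {(2, 4), (2, 5), (3, 4), (3, 6), (4, 5), (4, 6)}; count = 6.

For each of the 49 pairs (x, y) ∈ F_7², evaluate f(x, y) mod 7. Record the zeros.
  x = 0: [0↦1, 1↦3, 2↦2, 3↦5, 4↦5, 5↦2, 6↦3]  zeros at y ∈ ∅
  x = 1: [0↦1, 1↦1, 2↦5, 3↦6, 4↦4, 5↦6, 6↦5]  zeros at y ∈ ∅
  x = 2: [0↦5, 1↦3, 2↦5, 3↦4, 4↦0, 5↦0, 6↦4]  zeros at y ∈ {4, 5}
  x = 3: [0↦6, 1↦2, 2↦2, 3↦6, 4↦0, 5↦5, 6↦0]  zeros at y ∈ {4, 6}
  x = 4: [0↦4, 1↦5, 2↦3, 3↦5, 4↦4, 5↦0, 6↦0]  zeros at y ∈ {5, 6}
  x = 5: [0↦6, 1↦5, 2↦1, 3↦1, 4↦5, 5↦6, 6↦4]  zeros at y ∈ ∅
  x = 6: [0↦5, 1↦2, 2↦3, 3↦1, 4↦3, 5↦2, 6↦5]  zeros at y ∈ ∅
Collecting zeros: affine points = {(2, 4), (2, 5), (3, 4), (3, 6), (4, 5), (4, 6)}.
Total count |C(F_7)_aff| = 6.


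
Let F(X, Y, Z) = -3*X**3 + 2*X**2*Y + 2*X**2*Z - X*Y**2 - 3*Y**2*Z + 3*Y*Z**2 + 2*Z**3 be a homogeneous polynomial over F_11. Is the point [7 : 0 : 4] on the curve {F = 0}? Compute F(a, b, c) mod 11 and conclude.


F(7,0,4) ≡ 8 (mod 11); P is NOT on the curve.

Evaluate F(7, 0, 4) term-by-term (mod 11).
  -3*X**3 ↦ -3·343·1·1 = -1029
  2*X**2*Y ↦ 2·49·0·1 = 0
  2*X**2*Z ↦ 2·49·1·4 = 392
  -X*Y**2 ↦ -1·7·0·1 = 0
  -3*Y**2*Z ↦ -3·1·0·4 = 0
  3*Y*Z**2 ↦ 3·1·0·16 = 0
  2*Z**3 ↦ 2·1·1·64 = 128
Sum: F(7, 0, 4) = (-1029) + (0) + (392) + (0) + (0) + (0) + (128) = -509.
Reducing mod 11: -509 ≡ 8 (mod 11).
Since F(a, b, c) ≡ 8 ≠ 0 (mod 11), P does NOT lie on the curve.


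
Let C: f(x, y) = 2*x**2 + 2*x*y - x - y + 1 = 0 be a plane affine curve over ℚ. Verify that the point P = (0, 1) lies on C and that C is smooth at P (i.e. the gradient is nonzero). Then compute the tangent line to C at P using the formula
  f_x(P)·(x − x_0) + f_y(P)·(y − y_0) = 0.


Tangent line at P: x - y + 1 = 0.

Step 1: f(0, 1) = 0, so P lies on C.
Step 2: partial derivatives
  f_x(x, y) = 4*x + 2*y - 1, f_y(x, y) = 2*x - 1.
  f_x(P) = 1, f_y(P) = -1 (gradient nonzero, so P is smooth).
Step 3: tangent line at P: 1·(x − 0) + -1·(y − 1) = 0.
Expanding: x - y + 1 = 0.


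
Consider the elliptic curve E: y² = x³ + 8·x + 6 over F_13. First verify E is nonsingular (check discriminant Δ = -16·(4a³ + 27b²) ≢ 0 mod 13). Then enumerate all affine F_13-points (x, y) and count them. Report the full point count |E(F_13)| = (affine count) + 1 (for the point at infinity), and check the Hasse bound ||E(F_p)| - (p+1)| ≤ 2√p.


Affine points = {(2, 2), (2, 11), (6, 6), (6, 7), (8, 6), (8, 7), (9, 1), (9, 12), (12, 6), (12, 7)}; affine count = 10; |E(F_13)| = 11.

Discriminant check: Δ ∝ 4a³ + 27b² = 4·8³ + 27·6² = 4·512 + 27·36 ≡ 4 (mod 13). Nonzero ⇒ E is nonsingular.
For each x ∈ F_13, compute rhs = x³ + 8·x + 6 mod 13, then count y ∈ F_13 with y² ≡ rhs.
  x = 0: rhs = 6, matching y values: none (0 points).
  x = 1: rhs = 2, matching y values: none (0 points).
  x = 2: rhs = 4, matching y values: 2, 11 (2 points).
  x = 3: rhs = 5, matching y values: none (0 points).
  x = 4: rhs = 11, matching y values: none (0 points).
  x = 5: rhs = 2, matching y values: none (0 points).
  x = 6: rhs = 10, matching y values: 6, 7 (2 points).
  x = 7: rhs = 2, matching y values: none (0 points).
  x = 8: rhs = 10, matching y values: 6, 7 (2 points).
  x = 9: rhs = 1, matching y values: 1, 12 (2 points).
  x = 10: rhs = 7, matching y values: none (0 points).
  x = 11: rhs = 8, matching y values: none (0 points).
  x = 12: rhs = 10, matching y values: 6, 7 (2 points).
Total affine count: 10.
Full point count |E(F_13)| = 10 + 1 = 11.
Hasse bound: |11 − (13+1)| = |-3| = 3 ≤ 2√13 ≈ 7.2111 ✓.


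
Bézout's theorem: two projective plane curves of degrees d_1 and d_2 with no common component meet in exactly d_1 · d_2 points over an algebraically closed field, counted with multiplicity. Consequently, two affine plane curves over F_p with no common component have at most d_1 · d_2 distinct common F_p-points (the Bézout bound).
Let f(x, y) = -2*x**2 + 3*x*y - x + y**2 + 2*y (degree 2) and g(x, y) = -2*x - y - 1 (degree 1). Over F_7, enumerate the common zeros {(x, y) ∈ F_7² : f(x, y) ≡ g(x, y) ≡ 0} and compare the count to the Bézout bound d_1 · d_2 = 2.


Common zeros: {(3, 0)}; count = 1; Bézout bound = 2.

deg(f) = 2, deg(g) = 1, so Bézout bound = 2.
Scan x ∈ F_7. For each x, list the y ∈ F_7 with f(x, y) ≡ 0 and those with g(x, y) ≡ 0 (mod 7); the common zeros in that column are the intersection.
  x = 0: f ≡ 0 at y ∈ {0, 5}; g ≡ 0 at y ∈ {6}; common: ∅.
  x = 1: f ≡ 0 at y ∈ {3, 6}; g ≡ 0 at y ∈ {4}; common: ∅.
  x = 2: f ≡ 0 at y ∈ ∅; g ≡ 0 at y ∈ {2}; common: ∅.
  x = 3: f ≡ 0 at y ∈ {0, 3}; g ≡ 0 at y ∈ {0}; common: {0}.
  x = 4: f ≡ 0 at y ∈ {1, 6}; g ≡ 0 at y ∈ {5}; common: ∅.
  x = 5: f ≡ 0 at y ∈ ∅; g ≡ 0 at y ∈ {3}; common: ∅.
  x = 6: f ≡ 0 at y ∈ ∅; g ≡ 0 at y ∈ {1}; common: ∅.
Collecting: common zeros = {(3, 0)}, so the count is 1.
Comparison with the Bézout bound: 1 ≤ 2 = deg(f)·deg(g), as expected for curves with no common component (the affine F_7-count falls short of the bound because intersections may lie at infinity, over extension fields, or carry multiplicity).


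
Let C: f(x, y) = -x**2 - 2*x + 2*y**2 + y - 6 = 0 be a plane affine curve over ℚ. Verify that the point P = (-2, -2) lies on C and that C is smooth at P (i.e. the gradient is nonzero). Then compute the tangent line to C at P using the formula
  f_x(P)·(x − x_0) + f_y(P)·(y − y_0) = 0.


Tangent line at P: 2*x - 7*y - 10 = 0.

Step 1: f(-2, -2) = 0, so P lies on C.
Step 2: partial derivatives
  f_x(x, y) = -2*x - 2, f_y(x, y) = 4*y + 1.
  f_x(P) = 2, f_y(P) = -7 (gradient nonzero, so P is smooth).
Step 3: tangent line at P: 2·(x − -2) + -7·(y − -2) = 0.
Expanding: 2*x - 7*y - 10 = 0.


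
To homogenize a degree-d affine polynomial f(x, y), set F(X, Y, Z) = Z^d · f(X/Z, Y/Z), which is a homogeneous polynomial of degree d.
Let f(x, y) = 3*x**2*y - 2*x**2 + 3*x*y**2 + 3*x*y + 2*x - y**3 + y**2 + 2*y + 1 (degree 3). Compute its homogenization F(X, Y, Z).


F(X, Y, Z) = 3*X**2*Y - 2*X**2*Z + 3*X*Y**2 + 3*X*Y*Z + 2*X*Z**2 - Y**3 + Y**2*Z + 2*Y*Z**2 + Z**3

deg(f) = 3.
Substitute x = X/Z, y = Y/Z into f, then multiply by Z^3.
  monomial 3·x^2·y^1 ↦ 3·X^2·Y^1·Z^0.
  monomial -2·x^2·y^0 ↦ -2·X^2·Y^0·Z^1.
  monomial 3·x^1·y^2 ↦ 3·X^1·Y^2·Z^0.
  monomial 3·x^1·y^1 ↦ 3·X^1·Y^1·Z^1.
  monomial 2·x^1·y^0 ↦ 2·X^1·Y^0·Z^2.
  monomial -1·x^0·y^3 ↦ -1·X^0·Y^3·Z^0.
  monomial 1·x^0·y^2 ↦ 1·X^0·Y^2·Z^1.
  monomial 2·x^0·y^1 ↦ 2·X^0·Y^1·Z^2.
  monomial 1·x^0·y^0 ↦ 1·X^0·Y^0·Z^3.
Collecting: F(X, Y, Z) = 3*X**2*Y - 2*X**2*Z + 3*X*Y**2 + 3*X*Y*Z + 2*X*Z**2 - Y**3 + Y**2*Z + 2*Y*Z**2 + Z**3.


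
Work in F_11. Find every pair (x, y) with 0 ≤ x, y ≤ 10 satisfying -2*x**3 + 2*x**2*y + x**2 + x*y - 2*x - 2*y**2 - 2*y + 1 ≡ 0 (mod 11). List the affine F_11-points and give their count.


Affine F_11-points: {(0, 2), (0, 8), (3, 1), (3, 3), (6, 0), (6, 5), (8, 2), (8, 10), (10, 7), (10, 9)}; count = 10.

For each of the 121 pairs (x, y) ∈ F_11², evaluate f(x, y) mod 11. Record the zeros.
  x = 0: [0↦1, 1↦8, 2↦0, 3↦10, 4↦5, 5↦7, 6↦5, 7↦10, 8↦0, 9↦8, 10↦1]  zeros at y ∈ {2, 8}
  x = 1: [0↦9, 1↦8, 2↦3, 3↦5, 4↦3, 5↦8, 6↦9, 7↦6, 8↦10, 9↦10, 10↦6]  zeros at y ∈ ∅
  x = 2: [0↦7, 1↦2, 2↦4, 3↦2, 4↦7, 5↦8, 6↦5, 7↦9, 8↦9, 9↦5, 10↦8]  zeros at y ∈ ∅
  x = 3: [0↦5, 1↦0, 2↦2, 3↦0, 4↦5, 5↦6, 6↦3, 7↦7, 8↦7, 9↦3, 10↦6]  zeros at y ∈ {1, 3}
  x = 4: [0↦2, 1↦1, 2↦7, 3↦9, 4↦7, 5↦1, 6↦2, 7↦10, 8↦3, 9↦3, 10↦10]  zeros at y ∈ ∅
  x = 5: [0↦8, 1↦4, 2↦7, 3↦6, 4↦1, 5↦3, 6↦1, 7↦6, 8↦7, 9↦4, 10↦8]  zeros at y ∈ ∅
  x = 6: [0↦0, 1↦8, 2↦1, 3↦1, 4↦8, 5↦0, 6↦10, 7↦5, 8↦7, 9↦5, 10↦10]  zeros at y ∈ {0, 5}
  x = 7: [0↦10, 1↦1, 2↦10, 3↦4, 4↦5, 5↦2, 6↦6, 7↦6, 8↦2, 9↦5, 10↦4]  zeros at y ∈ ∅
  x = 8: [0↦4, 1↦4, 2↦0, 3↦3, 4↦2, 5↦8, 6↦10, 7↦8, 8↦2, 9↦3, 10↦0]  zeros at y ∈ {2, 10}
  x = 9: [0↦3, 1↦5, 2↦3, 3↦8, 4↦9, 5↦6, 6↦10, 7↦10, 8↦6, 9↦9, 10↦8]  zeros at y ∈ ∅
  x = 10: [0↦6, 1↦3, 2↦7, 3↦7, 4↦3, 5↦6, 6↦5, 7↦0, 8↦2, 9↦0, 10↦5]  zeros at y ∈ {7, 9}
Collecting zeros: affine points = {(0, 2), (0, 8), (3, 1), (3, 3), (6, 0), (6, 5), (8, 2), (8, 10), (10, 7), (10, 9)}.
Total count |C(F_11)_aff| = 10.
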